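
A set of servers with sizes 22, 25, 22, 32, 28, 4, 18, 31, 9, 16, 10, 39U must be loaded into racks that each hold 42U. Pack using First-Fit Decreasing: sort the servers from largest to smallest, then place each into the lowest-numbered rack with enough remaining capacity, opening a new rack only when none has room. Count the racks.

7 racks

Sorted descending: 39, 32, 31, 28, 25, 22, 22, 18, 16, 10, 9, 4.
rack 1: place 39U, 3U left
rack 2: place 32U, 10U left
rack 3: place 31U, 11U left
rack 4: place 28U, 14U left
rack 5: place 25U, 17U left
rack 6: place 22U, 20U left
rack 7: place 22U, 20U left
rack 6: place 18U, 2U left
rack 5: place 16U, 1U left
rack 2: place 10U, 0U left
rack 3: place 9U, 2U left
rack 4: place 4U, 10U left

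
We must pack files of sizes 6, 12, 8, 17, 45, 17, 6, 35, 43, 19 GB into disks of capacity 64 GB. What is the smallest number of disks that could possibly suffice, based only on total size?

4

Total size = 6 + 12 + 8 + 17 + 45 + 17 + 6 + 35 + 43 + 19 = 208 GB.
⌈208 / 64⌉ = 4.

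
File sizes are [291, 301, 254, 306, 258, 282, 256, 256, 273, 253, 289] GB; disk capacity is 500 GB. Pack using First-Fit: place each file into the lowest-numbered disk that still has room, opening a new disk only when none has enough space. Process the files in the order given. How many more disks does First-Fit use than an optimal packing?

First-Fit: [291] [301] [254] [306] [258] [282] [256] [256] [273] [253] [289] → 11 disks.
11 files exceed 250 GB (half the capacity), and no two of those can share a disk, so at least 11 disks are needed.
So 11 is already optimal.

0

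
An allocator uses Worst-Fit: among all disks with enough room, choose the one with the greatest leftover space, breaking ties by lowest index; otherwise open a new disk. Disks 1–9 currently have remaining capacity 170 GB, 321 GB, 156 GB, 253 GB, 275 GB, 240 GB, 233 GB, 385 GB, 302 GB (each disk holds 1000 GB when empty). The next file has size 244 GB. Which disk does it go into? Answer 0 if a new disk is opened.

Disks with room: disk 2 (321 GB), disk 4 (253 GB), disk 5 (275 GB), disk 8 (385 GB), disk 9 (302 GB).
Most room is disk 8 with 385 GB free.

8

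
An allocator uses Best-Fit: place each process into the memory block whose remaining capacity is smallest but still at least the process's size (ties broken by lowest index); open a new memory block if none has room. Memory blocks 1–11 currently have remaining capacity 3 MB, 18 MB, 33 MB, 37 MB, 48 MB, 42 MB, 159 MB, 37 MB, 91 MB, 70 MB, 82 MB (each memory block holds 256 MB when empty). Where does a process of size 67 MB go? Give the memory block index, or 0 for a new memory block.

10

Memory blocks with room: memory block 7 (159 MB), memory block 9 (91 MB), memory block 10 (70 MB), memory block 11 (82 MB).
Tightest fit is memory block 10 with 70 MB free.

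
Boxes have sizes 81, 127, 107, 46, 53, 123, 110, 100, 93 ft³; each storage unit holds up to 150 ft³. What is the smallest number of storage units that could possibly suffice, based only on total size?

Total size = 81 + 127 + 107 + 46 + 53 + 123 + 110 + 100 + 93 = 840 ft³.
⌈840 / 150⌉ = 6.

6 storage units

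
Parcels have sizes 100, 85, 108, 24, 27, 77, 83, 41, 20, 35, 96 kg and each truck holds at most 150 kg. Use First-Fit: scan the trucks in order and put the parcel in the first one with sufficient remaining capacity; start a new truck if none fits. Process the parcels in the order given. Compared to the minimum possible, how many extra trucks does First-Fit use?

First-Fit: [100,24,20] [85,27,35] [108,41] [77] [83] [96] → 6 trucks.
6 parcels exceed 75 kg (half the capacity), and no two of those can share a truck, so at least 6 trucks are needed.
So 6 is already optimal.

0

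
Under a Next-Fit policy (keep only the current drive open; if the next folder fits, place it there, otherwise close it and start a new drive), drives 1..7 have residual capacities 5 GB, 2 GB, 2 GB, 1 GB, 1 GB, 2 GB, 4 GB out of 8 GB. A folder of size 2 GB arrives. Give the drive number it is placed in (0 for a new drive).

7

Next-Fit only looks at drive 7, which has 4 GB free.
2 GB fits there.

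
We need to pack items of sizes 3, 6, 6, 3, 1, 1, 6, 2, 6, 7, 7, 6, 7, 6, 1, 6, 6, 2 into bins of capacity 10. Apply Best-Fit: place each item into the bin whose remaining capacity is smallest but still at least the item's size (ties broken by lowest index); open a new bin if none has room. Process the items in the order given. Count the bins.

11

Put 3 in bin 1; 7 remain.
Put 6 in bin 1; 1 remain.
Put 6 in bin 2; 4 remain.
Put 3 in bin 2; 1 remain.
Put 1 in bin 1; 0 remain.
Put 1 in bin 2; 0 remain.
Put 6 in bin 3; 4 remain.
Put 2 in bin 3; 2 remain.
Put 6 in bin 4; 4 remain.
Put 7 in bin 5; 3 remain.
Put 7 in bin 6; 3 remain.
Put 6 in bin 7; 4 remain.
Put 7 in bin 8; 3 remain.
Put 6 in bin 9; 4 remain.
Put 1 in bin 3; 1 remain.
Put 6 in bin 10; 4 remain.
Put 6 in bin 11; 4 remain.
Put 2 in bin 5; 1 remain.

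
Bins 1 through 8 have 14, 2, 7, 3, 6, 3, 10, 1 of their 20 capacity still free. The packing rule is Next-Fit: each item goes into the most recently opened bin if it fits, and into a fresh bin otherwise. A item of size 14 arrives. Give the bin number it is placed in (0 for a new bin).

0

Next-Fit only looks at bin 8, which has 1 free.
14 does not fit, so a new bin is opened.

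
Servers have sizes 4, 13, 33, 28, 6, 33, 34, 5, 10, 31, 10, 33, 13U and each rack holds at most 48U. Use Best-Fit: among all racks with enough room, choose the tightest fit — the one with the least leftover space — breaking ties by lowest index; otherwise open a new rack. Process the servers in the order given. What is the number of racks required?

rack 1: place 4U, 44U left
rack 1: place 13U, 31U left
rack 2: place 33U, 15U left
rack 1: place 28U, 3U left
rack 2: place 6U, 9U left
rack 3: place 33U, 15U left
rack 4: place 34U, 14U left
rack 2: place 5U, 4U left
rack 4: place 10U, 4U left
rack 5: place 31U, 17U left
rack 3: place 10U, 5U left
rack 6: place 33U, 15U left
rack 6: place 13U, 2U left

6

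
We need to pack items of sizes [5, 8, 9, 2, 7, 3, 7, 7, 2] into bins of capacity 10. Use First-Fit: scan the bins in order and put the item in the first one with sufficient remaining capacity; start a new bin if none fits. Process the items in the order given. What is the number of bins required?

6

bin 1: place 5, 5 left
bin 2: place 8, 2 left
bin 3: place 9, 1 left
bin 1: place 2, 3 left
bin 4: place 7, 3 left
bin 1: place 3, 0 left
bin 5: place 7, 3 left
bin 6: place 7, 3 left
bin 2: place 2, 0 left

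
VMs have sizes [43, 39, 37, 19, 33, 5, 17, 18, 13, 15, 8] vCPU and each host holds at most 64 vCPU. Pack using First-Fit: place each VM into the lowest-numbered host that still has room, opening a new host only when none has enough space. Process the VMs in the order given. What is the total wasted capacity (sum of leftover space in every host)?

host 1: place 43 vCPU, 21 vCPU left
host 2: place 39 vCPU, 25 vCPU left
host 3: place 37 vCPU, 27 vCPU left
host 1: place 19 vCPU, 2 vCPU left
host 4: place 33 vCPU, 31 vCPU left
host 2: place 5 vCPU, 20 vCPU left
host 2: place 17 vCPU, 3 vCPU left
host 3: place 18 vCPU, 9 vCPU left
host 4: place 13 vCPU, 18 vCPU left
host 4: place 15 vCPU, 3 vCPU left
host 3: place 8 vCPU, 1 vCPU left
4 hosts × 64 vCPU = 256 vCPU; used 247 vCPU; unused 9 vCPU.

9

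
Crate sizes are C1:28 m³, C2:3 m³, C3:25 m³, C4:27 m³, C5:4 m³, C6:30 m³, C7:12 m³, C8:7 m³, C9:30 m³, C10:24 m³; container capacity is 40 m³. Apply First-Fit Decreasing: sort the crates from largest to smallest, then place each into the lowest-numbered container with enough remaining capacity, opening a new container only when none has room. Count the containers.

Sorted descending: 30, 30, 28, 27, 25, 24, 12, 7, 4, 3.
Put 30 m³ in container 1; 10 m³ remain.
Put 30 m³ in container 2; 10 m³ remain.
Put 28 m³ in container 3; 12 m³ remain.
Put 27 m³ in container 4; 13 m³ remain.
Put 25 m³ in container 5; 15 m³ remain.
Put 24 m³ in container 6; 16 m³ remain.
Put 12 m³ in container 3; 0 m³ remain.
Put 7 m³ in container 1; 3 m³ remain.
Put 4 m³ in container 2; 6 m³ remain.
Put 3 m³ in container 1; 0 m³ remain.

6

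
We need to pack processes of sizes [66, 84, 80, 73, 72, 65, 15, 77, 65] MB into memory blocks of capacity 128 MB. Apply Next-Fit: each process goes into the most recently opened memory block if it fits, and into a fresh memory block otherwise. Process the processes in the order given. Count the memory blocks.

Put 66 MB in memory block 1; 62 MB remain.
Put 84 MB in memory block 2; 44 MB remain.
Put 80 MB in memory block 3; 48 MB remain.
Put 73 MB in memory block 4; 55 MB remain.
Put 72 MB in memory block 5; 56 MB remain.
Put 65 MB in memory block 6; 63 MB remain.
Put 15 MB in memory block 6; 48 MB remain.
Put 77 MB in memory block 7; 51 MB remain.
Put 65 MB in memory block 8; 63 MB remain.

8 memory blocks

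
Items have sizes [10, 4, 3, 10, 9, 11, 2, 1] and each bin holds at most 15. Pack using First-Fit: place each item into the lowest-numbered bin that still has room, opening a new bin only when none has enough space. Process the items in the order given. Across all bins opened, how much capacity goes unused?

bin 1: place 10, 5 left
bin 1: place 4, 1 left
bin 2: place 3, 12 left
bin 2: place 10, 2 left
bin 3: place 9, 6 left
bin 4: place 11, 4 left
bin 2: place 2, 0 left
bin 1: place 1, 0 left
4 bins × 15 = 60; used 50; unused 10.

10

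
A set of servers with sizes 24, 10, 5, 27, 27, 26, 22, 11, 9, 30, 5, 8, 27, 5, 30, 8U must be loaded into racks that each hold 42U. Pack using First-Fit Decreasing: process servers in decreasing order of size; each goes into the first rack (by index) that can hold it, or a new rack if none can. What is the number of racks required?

Sorted descending: 30, 30, 27, 27, 27, 26, 24, 22, 11, 10, 9, 8, 8, 5, 5, 5.
rack 1: place 30U, 12U left
rack 2: place 30U, 12U left
rack 3: place 27U, 15U left
rack 4: place 27U, 15U left
rack 5: place 27U, 15U left
rack 6: place 26U, 16U left
rack 7: place 24U, 18U left
rack 8: place 22U, 20U left
rack 1: place 11U, 1U left
rack 2: place 10U, 2U left
rack 3: place 9U, 6U left
rack 4: place 8U, 7U left
rack 5: place 8U, 7U left
rack 3: place 5U, 1U left
rack 4: place 5U, 2U left
rack 5: place 5U, 2U left
Final racks: [30,11] [30,10] [27,9,5] [27,8,5] [27,8,5] [26] [24] [22].

8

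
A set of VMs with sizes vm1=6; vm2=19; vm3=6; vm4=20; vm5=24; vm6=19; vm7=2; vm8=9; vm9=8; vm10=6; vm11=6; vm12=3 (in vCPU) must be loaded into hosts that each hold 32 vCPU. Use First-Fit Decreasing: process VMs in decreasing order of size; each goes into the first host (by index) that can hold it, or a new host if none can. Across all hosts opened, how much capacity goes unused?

32

Sorted descending: 24, 20, 19, 19, 9, 8, 6, 6, 6, 6, 3, 2.
24 vCPU → host 1 (remaining 8 vCPU)
20 vCPU → host 2 (remaining 12 vCPU)
19 vCPU → host 3 (remaining 13 vCPU)
19 vCPU → host 4 (remaining 13 vCPU)
9 vCPU → host 2 (remaining 3 vCPU)
8 vCPU → host 1 (remaining 0 vCPU)
6 vCPU → host 3 (remaining 7 vCPU)
6 vCPU → host 3 (remaining 1 vCPU)
6 vCPU → host 4 (remaining 7 vCPU)
6 vCPU → host 4 (remaining 1 vCPU)
3 vCPU → host 2 (remaining 0 vCPU)
2 vCPU → host 5 (remaining 30 vCPU)
5 hosts × 32 vCPU = 160 vCPU; used 128 vCPU; unused 32 vCPU.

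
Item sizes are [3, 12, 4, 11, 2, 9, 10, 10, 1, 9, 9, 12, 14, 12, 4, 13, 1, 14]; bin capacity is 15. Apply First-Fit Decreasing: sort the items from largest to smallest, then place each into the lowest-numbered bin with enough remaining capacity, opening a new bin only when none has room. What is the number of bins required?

12 bins

Sorted descending: 14, 14, 13, 12, 12, 12, 11, 10, 10, 9, 9, 9, 4, 4, 3, 2, 1, 1.
bin 1: place 14, 1 left
bin 2: place 14, 1 left
bin 3: place 13, 2 left
bin 4: place 12, 3 left
bin 5: place 12, 3 left
bin 6: place 12, 3 left
bin 7: place 11, 4 left
bin 8: place 10, 5 left
bin 9: place 10, 5 left
bin 10: place 9, 6 left
bin 11: place 9, 6 left
bin 12: place 9, 6 left
bin 7: place 4, 0 left
bin 8: place 4, 1 left
bin 4: place 3, 0 left
bin 3: place 2, 0 left
bin 1: place 1, 0 left
bin 2: place 1, 0 left
Final bins: [14,1] [14,1] [13,2] [12,3] [12] [12] [11,4] [10,4] [10] [9] [9] [9].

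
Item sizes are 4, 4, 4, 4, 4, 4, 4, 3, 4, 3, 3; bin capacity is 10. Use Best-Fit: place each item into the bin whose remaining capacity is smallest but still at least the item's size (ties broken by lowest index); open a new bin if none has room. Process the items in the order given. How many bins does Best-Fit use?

Put 4 in bin 1; 6 remain.
Put 4 in bin 1; 2 remain.
Put 4 in bin 2; 6 remain.
Put 4 in bin 2; 2 remain.
Put 4 in bin 3; 6 remain.
Put 4 in bin 3; 2 remain.
Put 4 in bin 4; 6 remain.
Put 3 in bin 4; 3 remain.
Put 4 in bin 5; 6 remain.
Put 3 in bin 4; 0 remain.
Put 3 in bin 5; 3 remain.
Final bins: [4,4] [4,4] [4,4] [4,3,3] [4,3].

5 bins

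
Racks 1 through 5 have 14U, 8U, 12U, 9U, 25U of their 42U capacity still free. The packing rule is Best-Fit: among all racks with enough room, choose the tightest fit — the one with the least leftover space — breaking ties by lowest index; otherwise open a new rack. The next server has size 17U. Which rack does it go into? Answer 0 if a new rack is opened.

Racks with room: rack 5 (25U).
Tightest fit is rack 5 with 25U free.

5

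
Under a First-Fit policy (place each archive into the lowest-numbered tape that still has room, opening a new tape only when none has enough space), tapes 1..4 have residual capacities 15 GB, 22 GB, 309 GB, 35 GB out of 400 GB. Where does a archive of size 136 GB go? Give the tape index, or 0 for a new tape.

Tapes with room: tape 3 (309 GB).
The first with room is tape 3.

3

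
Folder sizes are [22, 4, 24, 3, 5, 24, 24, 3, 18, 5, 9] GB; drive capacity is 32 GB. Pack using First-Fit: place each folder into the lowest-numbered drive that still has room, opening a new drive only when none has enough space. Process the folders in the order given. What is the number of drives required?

5 drives

Put 22 GB in drive 1; 10 GB remain.
Put 4 GB in drive 1; 6 GB remain.
Put 24 GB in drive 2; 8 GB remain.
Put 3 GB in drive 1; 3 GB remain.
Put 5 GB in drive 2; 3 GB remain.
Put 24 GB in drive 3; 8 GB remain.
Put 24 GB in drive 4; 8 GB remain.
Put 3 GB in drive 1; 0 GB remain.
Put 18 GB in drive 5; 14 GB remain.
Put 5 GB in drive 3; 3 GB remain.
Put 9 GB in drive 5; 5 GB remain.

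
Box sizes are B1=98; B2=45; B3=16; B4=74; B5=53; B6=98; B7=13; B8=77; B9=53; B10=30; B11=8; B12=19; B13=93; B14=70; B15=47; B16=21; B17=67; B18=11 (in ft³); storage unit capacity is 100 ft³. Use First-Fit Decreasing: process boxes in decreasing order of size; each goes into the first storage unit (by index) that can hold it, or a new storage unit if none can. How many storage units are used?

Sorted descending: 98, 98, 93, 77, 74, 70, 67, 53, 53, 47, 45, 30, 21, 19, 16, 13, 11, 8.
98 ft³ → storage unit 1 (remaining 2 ft³)
98 ft³ → storage unit 2 (remaining 2 ft³)
93 ft³ → storage unit 3 (remaining 7 ft³)
77 ft³ → storage unit 4 (remaining 23 ft³)
74 ft³ → storage unit 5 (remaining 26 ft³)
70 ft³ → storage unit 6 (remaining 30 ft³)
67 ft³ → storage unit 7 (remaining 33 ft³)
53 ft³ → storage unit 8 (remaining 47 ft³)
53 ft³ → storage unit 9 (remaining 47 ft³)
47 ft³ → storage unit 8 (remaining 0 ft³)
45 ft³ → storage unit 9 (remaining 2 ft³)
30 ft³ → storage unit 6 (remaining 0 ft³)
21 ft³ → storage unit 4 (remaining 2 ft³)
19 ft³ → storage unit 5 (remaining 7 ft³)
16 ft³ → storage unit 7 (remaining 17 ft³)
13 ft³ → storage unit 7 (remaining 4 ft³)
11 ft³ → storage unit 10 (remaining 89 ft³)
8 ft³ → storage unit 10 (remaining 81 ft³)
Final storage units: [98] [98] [93] [77,21] [74,19] [70,30] [67,16,13] [53,47] [53,45] [11,8].

10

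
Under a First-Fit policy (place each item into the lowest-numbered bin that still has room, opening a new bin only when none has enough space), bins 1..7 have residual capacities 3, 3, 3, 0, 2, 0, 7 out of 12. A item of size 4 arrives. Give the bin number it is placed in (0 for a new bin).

7

Bins with room: bin 7 (7).
The first with room is bin 7.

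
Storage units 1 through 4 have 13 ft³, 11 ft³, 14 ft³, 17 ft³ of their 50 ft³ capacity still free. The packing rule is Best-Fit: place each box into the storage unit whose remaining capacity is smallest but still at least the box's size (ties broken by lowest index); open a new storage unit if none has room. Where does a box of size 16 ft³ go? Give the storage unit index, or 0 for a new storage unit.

4

Storage units with room: storage unit 4 (17 ft³).
Tightest fit is storage unit 4 with 17 ft³ free.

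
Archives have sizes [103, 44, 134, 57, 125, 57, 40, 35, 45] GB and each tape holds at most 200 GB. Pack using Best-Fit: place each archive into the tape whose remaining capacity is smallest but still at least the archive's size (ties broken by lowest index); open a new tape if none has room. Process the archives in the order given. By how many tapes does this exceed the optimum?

Best-Fit: [103,44,40] [134,57] [125,57] [35,45] → 4 tapes.
Total size 640 GB; any packing needs at least ⌈640/200⌉ = 4 tapes.
So 4 is already optimal.

0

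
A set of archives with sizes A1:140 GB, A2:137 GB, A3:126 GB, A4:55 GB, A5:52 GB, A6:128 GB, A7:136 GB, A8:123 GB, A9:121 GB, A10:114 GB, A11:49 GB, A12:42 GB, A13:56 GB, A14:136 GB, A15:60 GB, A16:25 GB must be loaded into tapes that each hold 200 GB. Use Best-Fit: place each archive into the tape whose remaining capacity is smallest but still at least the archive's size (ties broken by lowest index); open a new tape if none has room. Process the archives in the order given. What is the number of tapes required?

Put A1 (140 GB) in tape 1; 60 GB remain.
Put A2 (137 GB) in tape 2; 63 GB remain.
Put A3 (126 GB) in tape 3; 74 GB remain.
Put A4 (55 GB) in tape 1; 5 GB remain.
Put A5 (52 GB) in tape 2; 11 GB remain.
Put A6 (128 GB) in tape 4; 72 GB remain.
Put A7 (136 GB) in tape 5; 64 GB remain.
Put A8 (123 GB) in tape 6; 77 GB remain.
Put A9 (121 GB) in tape 7; 79 GB remain.
Put A10 (114 GB) in tape 8; 86 GB remain.
Put A11 (49 GB) in tape 5; 15 GB remain.
Put A12 (42 GB) in tape 4; 30 GB remain.
Put A13 (56 GB) in tape 3; 18 GB remain.
Put A14 (136 GB) in tape 9; 64 GB remain.
Put A15 (60 GB) in tape 9; 4 GB remain.
Put A16 (25 GB) in tape 4; 5 GB remain.

9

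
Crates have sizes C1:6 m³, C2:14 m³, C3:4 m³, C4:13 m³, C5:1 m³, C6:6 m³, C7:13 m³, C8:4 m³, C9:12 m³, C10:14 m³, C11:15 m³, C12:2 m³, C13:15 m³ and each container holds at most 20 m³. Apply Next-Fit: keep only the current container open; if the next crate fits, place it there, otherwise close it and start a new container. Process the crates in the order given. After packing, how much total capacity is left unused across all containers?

Put C1 (6 m³) in container 1; 14 m³ remain.
Put C2 (14 m³) in container 1; 0 m³ remain.
Put C3 (4 m³) in container 2; 16 m³ remain.
Put C4 (13 m³) in container 2; 3 m³ remain.
Put C5 (1 m³) in container 2; 2 m³ remain.
Put C6 (6 m³) in container 3; 14 m³ remain.
Put C7 (13 m³) in container 3; 1 m³ remain.
Put C8 (4 m³) in container 4; 16 m³ remain.
Put C9 (12 m³) in container 4; 4 m³ remain.
Put C10 (14 m³) in container 5; 6 m³ remain.
Put C11 (15 m³) in container 6; 5 m³ remain.
Put C12 (2 m³) in container 6; 3 m³ remain.
Put C13 (15 m³) in container 7; 5 m³ remain.
7 containers × 20 m³ = 140 m³; used 119 m³; unused 21 m³.

21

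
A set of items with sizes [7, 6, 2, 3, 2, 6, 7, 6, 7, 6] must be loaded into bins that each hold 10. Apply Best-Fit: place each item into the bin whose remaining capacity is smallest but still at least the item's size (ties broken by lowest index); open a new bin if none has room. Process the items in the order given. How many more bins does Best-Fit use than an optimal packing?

0

Best-Fit: [7,2] [6,3] [2,6] [7] [6] [7] [6] → 7 bins.
7 items exceed 5 (half the capacity), and no two of those can share a bin, so at least 7 bins are needed.
So 7 is already optimal.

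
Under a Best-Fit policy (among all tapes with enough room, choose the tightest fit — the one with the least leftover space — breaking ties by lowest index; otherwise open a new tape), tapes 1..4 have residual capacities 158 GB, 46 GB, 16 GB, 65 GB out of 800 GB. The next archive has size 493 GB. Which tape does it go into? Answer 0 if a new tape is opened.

No tape has ≥ 493 GB free, so a new tape is opened.

0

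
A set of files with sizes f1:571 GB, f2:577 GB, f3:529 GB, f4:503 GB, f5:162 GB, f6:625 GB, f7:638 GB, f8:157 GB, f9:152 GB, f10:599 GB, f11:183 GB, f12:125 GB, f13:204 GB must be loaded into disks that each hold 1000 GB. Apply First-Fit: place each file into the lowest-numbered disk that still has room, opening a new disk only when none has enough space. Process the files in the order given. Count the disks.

7

disk 1: place f1 (571 GB), 429 GB left
disk 2: place f2 (577 GB), 423 GB left
disk 3: place f3 (529 GB), 471 GB left
disk 4: place f4 (503 GB), 497 GB left
disk 1: place f5 (162 GB), 267 GB left
disk 5: place f6 (625 GB), 375 GB left
disk 6: place f7 (638 GB), 362 GB left
disk 1: place f8 (157 GB), 110 GB left
disk 2: place f9 (152 GB), 271 GB left
disk 7: place f10 (599 GB), 401 GB left
disk 2: place f11 (183 GB), 88 GB left
disk 3: place f12 (125 GB), 346 GB left
disk 3: place f13 (204 GB), 142 GB left
Final disks: [571,162,157] [577,152,183] [529,125,204] [503] [625] [638] [599].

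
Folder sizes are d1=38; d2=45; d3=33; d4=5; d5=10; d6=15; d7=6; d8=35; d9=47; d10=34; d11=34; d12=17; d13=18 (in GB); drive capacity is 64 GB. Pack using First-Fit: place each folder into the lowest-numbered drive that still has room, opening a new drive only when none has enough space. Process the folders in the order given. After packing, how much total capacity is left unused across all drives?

111

drive 1: place d1 (38 GB), 26 GB left
drive 2: place d2 (45 GB), 19 GB left
drive 3: place d3 (33 GB), 31 GB left
drive 1: place d4 (5 GB), 21 GB left
drive 1: place d5 (10 GB), 11 GB left
drive 2: place d6 (15 GB), 4 GB left
drive 1: place d7 (6 GB), 5 GB left
drive 4: place d8 (35 GB), 29 GB left
drive 5: place d9 (47 GB), 17 GB left
drive 6: place d10 (34 GB), 30 GB left
drive 7: place d11 (34 GB), 30 GB left
drive 3: place d12 (17 GB), 14 GB left
drive 4: place d13 (18 GB), 11 GB left
7 drives × 64 GB = 448 GB; used 337 GB; unused 111 GB.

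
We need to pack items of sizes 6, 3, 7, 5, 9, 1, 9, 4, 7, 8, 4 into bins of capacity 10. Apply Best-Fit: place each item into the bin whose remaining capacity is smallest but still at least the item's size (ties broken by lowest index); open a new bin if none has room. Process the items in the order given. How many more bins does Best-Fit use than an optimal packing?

Best-Fit: [6,3,1] [7] [5,4] [9] [9] [7] [8] [4] → 8 bins.
Total size 63; any packing needs at least ⌈63/10⌉ = 7 bins.
An optimal packing achieves that bound: [9,1] [9] [8] [7,3] [7] [6,4] [5,4] → 7 bins.
Excess: 8 − 7 = 1.

1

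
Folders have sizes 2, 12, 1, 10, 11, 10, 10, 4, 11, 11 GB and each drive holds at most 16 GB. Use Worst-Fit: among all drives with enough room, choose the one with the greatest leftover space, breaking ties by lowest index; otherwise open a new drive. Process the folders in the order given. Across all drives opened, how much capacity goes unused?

30

Put 2 GB in drive 1; 14 GB remain.
Put 12 GB in drive 1; 2 GB remain.
Put 1 GB in drive 1; 1 GB remain.
Put 10 GB in drive 2; 6 GB remain.
Put 11 GB in drive 3; 5 GB remain.
Put 10 GB in drive 4; 6 GB remain.
Put 10 GB in drive 5; 6 GB remain.
Put 4 GB in drive 2; 2 GB remain.
Put 11 GB in drive 6; 5 GB remain.
Put 11 GB in drive 7; 5 GB remain.
7 drives × 16 GB = 112 GB; used 82 GB; unused 30 GB.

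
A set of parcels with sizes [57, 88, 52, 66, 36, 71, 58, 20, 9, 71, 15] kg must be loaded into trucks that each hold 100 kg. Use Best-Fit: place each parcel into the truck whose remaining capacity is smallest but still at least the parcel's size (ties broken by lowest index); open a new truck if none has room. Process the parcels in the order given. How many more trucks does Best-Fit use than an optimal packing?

Best-Fit: [57,36] [88] [52] [66] [71,20,9] [58] [71,15] → 7 trucks.
7 parcels exceed 50 kg (half the capacity), and no two of those can share a truck, so at least 7 trucks are needed.
So 7 is already optimal.

0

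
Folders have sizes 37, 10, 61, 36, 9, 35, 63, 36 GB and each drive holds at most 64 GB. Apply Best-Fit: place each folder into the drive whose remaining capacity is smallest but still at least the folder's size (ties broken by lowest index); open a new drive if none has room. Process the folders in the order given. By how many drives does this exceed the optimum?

0

Best-Fit: [37,10,9] [61] [36] [35] [63] [36] → 6 drives.
6 folders exceed 32 GB (half the capacity), and no two of those can share a drive, so at least 6 drives are needed.
So 6 is already optimal.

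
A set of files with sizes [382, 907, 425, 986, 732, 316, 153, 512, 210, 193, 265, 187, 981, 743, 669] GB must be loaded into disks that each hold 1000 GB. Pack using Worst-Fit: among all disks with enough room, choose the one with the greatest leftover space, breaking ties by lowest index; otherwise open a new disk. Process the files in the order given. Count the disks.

9

Put 382 GB in disk 1; 618 GB remain.
Put 907 GB in disk 2; 93 GB remain.
Put 425 GB in disk 1; 193 GB remain.
Put 986 GB in disk 3; 14 GB remain.
Put 732 GB in disk 4; 268 GB remain.
Put 316 GB in disk 5; 684 GB remain.
Put 153 GB in disk 5; 531 GB remain.
Put 512 GB in disk 5; 19 GB remain.
Put 210 GB in disk 4; 58 GB remain.
Put 193 GB in disk 1; 0 GB remain.
Put 265 GB in disk 6; 735 GB remain.
Put 187 GB in disk 6; 548 GB remain.
Put 981 GB in disk 7; 19 GB remain.
Put 743 GB in disk 8; 257 GB remain.
Put 669 GB in disk 9; 331 GB remain.
Final disks: [382,425,193] [907] [986] [732,210] [316,153,512] [265,187] [981] [743] [669].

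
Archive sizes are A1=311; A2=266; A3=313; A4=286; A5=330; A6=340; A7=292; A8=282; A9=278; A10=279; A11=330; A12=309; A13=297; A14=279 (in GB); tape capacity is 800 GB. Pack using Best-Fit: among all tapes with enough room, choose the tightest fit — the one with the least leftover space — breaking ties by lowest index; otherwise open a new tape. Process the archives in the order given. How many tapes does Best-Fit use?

7 tapes

Put A1 (311 GB) in tape 1; 489 GB remain.
Put A2 (266 GB) in tape 1; 223 GB remain.
Put A3 (313 GB) in tape 2; 487 GB remain.
Put A4 (286 GB) in tape 2; 201 GB remain.
Put A5 (330 GB) in tape 3; 470 GB remain.
Put A6 (340 GB) in tape 3; 130 GB remain.
Put A7 (292 GB) in tape 4; 508 GB remain.
Put A8 (282 GB) in tape 4; 226 GB remain.
Put A9 (278 GB) in tape 5; 522 GB remain.
Put A10 (279 GB) in tape 5; 243 GB remain.
Put A11 (330 GB) in tape 6; 470 GB remain.
Put A12 (309 GB) in tape 6; 161 GB remain.
Put A13 (297 GB) in tape 7; 503 GB remain.
Put A14 (279 GB) in tape 7; 224 GB remain.
Final tapes: [311,266] [313,286] [330,340] [292,282] [278,279] [330,309] [297,279].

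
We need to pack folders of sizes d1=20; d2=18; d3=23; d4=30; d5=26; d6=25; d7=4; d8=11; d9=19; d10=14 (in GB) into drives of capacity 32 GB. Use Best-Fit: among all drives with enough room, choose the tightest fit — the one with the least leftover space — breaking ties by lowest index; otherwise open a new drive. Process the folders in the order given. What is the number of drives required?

drive 1: place d1 (20 GB), 12 GB left
drive 2: place d2 (18 GB), 14 GB left
drive 3: place d3 (23 GB), 9 GB left
drive 4: place d4 (30 GB), 2 GB left
drive 5: place d5 (26 GB), 6 GB left
drive 6: place d6 (25 GB), 7 GB left
drive 5: place d7 (4 GB), 2 GB left
drive 1: place d8 (11 GB), 1 GB left
drive 7: place d9 (19 GB), 13 GB left
drive 2: place d10 (14 GB), 0 GB left

7 drives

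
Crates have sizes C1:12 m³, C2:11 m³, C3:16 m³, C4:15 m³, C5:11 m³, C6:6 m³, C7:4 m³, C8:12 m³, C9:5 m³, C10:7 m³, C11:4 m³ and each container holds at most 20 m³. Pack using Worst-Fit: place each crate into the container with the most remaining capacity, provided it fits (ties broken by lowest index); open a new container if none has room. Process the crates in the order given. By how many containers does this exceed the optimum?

Worst-Fit: [12,5] [11,6] [16] [15,4] [11,4] [12,7] → 6 containers.
Total size 103 m³; any packing needs at least ⌈103/20⌉ = 6 containers.
So 6 is already optimal.

0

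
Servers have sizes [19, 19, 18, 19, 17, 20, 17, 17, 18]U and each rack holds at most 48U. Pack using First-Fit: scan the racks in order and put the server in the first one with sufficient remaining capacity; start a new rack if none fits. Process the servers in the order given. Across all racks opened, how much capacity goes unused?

76

Put 19U in rack 1; 29U remain.
Put 19U in rack 1; 10U remain.
Put 18U in rack 2; 30U remain.
Put 19U in rack 2; 11U remain.
Put 17U in rack 3; 31U remain.
Put 20U in rack 3; 11U remain.
Put 17U in rack 4; 31U remain.
Put 17U in rack 4; 14U remain.
Put 18U in rack 5; 30U remain.
5 racks × 48U = 240U; used 164U; unused 76U.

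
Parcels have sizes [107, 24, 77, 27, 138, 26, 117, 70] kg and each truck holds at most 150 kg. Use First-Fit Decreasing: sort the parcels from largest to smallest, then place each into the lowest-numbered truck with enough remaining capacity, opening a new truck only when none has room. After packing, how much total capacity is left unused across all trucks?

Sorted descending: 138, 117, 107, 77, 70, 27, 26, 24.
138 kg → truck 1 (remaining 12 kg)
117 kg → truck 2 (remaining 33 kg)
107 kg → truck 3 (remaining 43 kg)
77 kg → truck 4 (remaining 73 kg)
70 kg → truck 4 (remaining 3 kg)
27 kg → truck 2 (remaining 6 kg)
26 kg → truck 3 (remaining 17 kg)
24 kg → truck 5 (remaining 126 kg)
5 trucks × 150 kg = 750 kg; used 586 kg; unused 164 kg.

164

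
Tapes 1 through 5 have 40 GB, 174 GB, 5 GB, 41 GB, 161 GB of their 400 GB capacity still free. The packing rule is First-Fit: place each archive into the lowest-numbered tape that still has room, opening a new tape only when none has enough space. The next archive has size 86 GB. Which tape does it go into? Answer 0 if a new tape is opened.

Tapes with room: tape 2 (174 GB), tape 5 (161 GB).
The first with room is tape 2.

2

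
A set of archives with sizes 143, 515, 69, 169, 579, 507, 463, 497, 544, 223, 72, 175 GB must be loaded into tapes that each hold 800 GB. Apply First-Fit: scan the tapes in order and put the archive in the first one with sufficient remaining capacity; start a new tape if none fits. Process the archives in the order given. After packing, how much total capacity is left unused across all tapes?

tape 1: place 143 GB, 657 GB left
tape 1: place 515 GB, 142 GB left
tape 1: place 69 GB, 73 GB left
tape 2: place 169 GB, 631 GB left
tape 2: place 579 GB, 52 GB left
tape 3: place 507 GB, 293 GB left
tape 4: place 463 GB, 337 GB left
tape 5: place 497 GB, 303 GB left
tape 6: place 544 GB, 256 GB left
tape 3: place 223 GB, 70 GB left
tape 1: place 72 GB, 1 GB left
tape 4: place 175 GB, 162 GB left
6 tapes × 800 GB = 4800 GB; used 3956 GB; unused 844 GB.

844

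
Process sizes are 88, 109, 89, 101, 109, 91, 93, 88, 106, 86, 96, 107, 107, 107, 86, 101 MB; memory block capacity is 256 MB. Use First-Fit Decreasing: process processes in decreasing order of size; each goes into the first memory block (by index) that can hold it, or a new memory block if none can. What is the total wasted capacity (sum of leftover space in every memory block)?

Sorted descending: 109, 109, 107, 107, 107, 106, 101, 101, 96, 93, 91, 89, 88, 88, 86, 86.
memory block 1: place 109 MB, 147 MB left
memory block 1: place 109 MB, 38 MB left
memory block 2: place 107 MB, 149 MB left
memory block 2: place 107 MB, 42 MB left
memory block 3: place 107 MB, 149 MB left
memory block 3: place 106 MB, 43 MB left
memory block 4: place 101 MB, 155 MB left
memory block 4: place 101 MB, 54 MB left
memory block 5: place 96 MB, 160 MB left
memory block 5: place 93 MB, 67 MB left
memory block 6: place 91 MB, 165 MB left
memory block 6: place 89 MB, 76 MB left
memory block 7: place 88 MB, 168 MB left
memory block 7: place 88 MB, 80 MB left
memory block 8: place 86 MB, 170 MB left
memory block 8: place 86 MB, 84 MB left
8 memory blocks × 256 MB = 2048 MB; used 1564 MB; unused 484 MB.

484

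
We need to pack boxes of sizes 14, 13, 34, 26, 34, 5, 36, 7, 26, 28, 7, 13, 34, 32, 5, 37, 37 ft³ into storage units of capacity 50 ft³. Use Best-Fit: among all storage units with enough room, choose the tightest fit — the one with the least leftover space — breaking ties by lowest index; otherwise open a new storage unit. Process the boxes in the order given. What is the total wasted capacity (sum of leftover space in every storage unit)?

162

14 ft³ → storage unit 1 (remaining 36 ft³)
13 ft³ → storage unit 1 (remaining 23 ft³)
34 ft³ → storage unit 2 (remaining 16 ft³)
26 ft³ → storage unit 3 (remaining 24 ft³)
34 ft³ → storage unit 4 (remaining 16 ft³)
5 ft³ → storage unit 2 (remaining 11 ft³)
36 ft³ → storage unit 5 (remaining 14 ft³)
7 ft³ → storage unit 2 (remaining 4 ft³)
26 ft³ → storage unit 6 (remaining 24 ft³)
28 ft³ → storage unit 7 (remaining 22 ft³)
7 ft³ → storage unit 5 (remaining 7 ft³)
13 ft³ → storage unit 4 (remaining 3 ft³)
34 ft³ → storage unit 8 (remaining 16 ft³)
32 ft³ → storage unit 9 (remaining 18 ft³)
5 ft³ → storage unit 5 (remaining 2 ft³)
37 ft³ → storage unit 10 (remaining 13 ft³)
37 ft³ → storage unit 11 (remaining 13 ft³)
11 storage units × 50 ft³ = 550 ft³; used 388 ft³; unused 162 ft³.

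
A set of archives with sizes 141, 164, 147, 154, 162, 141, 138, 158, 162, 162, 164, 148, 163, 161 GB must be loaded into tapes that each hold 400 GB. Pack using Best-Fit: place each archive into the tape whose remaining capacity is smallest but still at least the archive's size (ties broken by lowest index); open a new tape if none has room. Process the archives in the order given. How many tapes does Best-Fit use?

tape 1: place 141 GB, 259 GB left
tape 1: place 164 GB, 95 GB left
tape 2: place 147 GB, 253 GB left
tape 2: place 154 GB, 99 GB left
tape 3: place 162 GB, 238 GB left
tape 3: place 141 GB, 97 GB left
tape 4: place 138 GB, 262 GB left
tape 4: place 158 GB, 104 GB left
tape 5: place 162 GB, 238 GB left
tape 5: place 162 GB, 76 GB left
tape 6: place 164 GB, 236 GB left
tape 6: place 148 GB, 88 GB left
tape 7: place 163 GB, 237 GB left
tape 7: place 161 GB, 76 GB left

7 tapes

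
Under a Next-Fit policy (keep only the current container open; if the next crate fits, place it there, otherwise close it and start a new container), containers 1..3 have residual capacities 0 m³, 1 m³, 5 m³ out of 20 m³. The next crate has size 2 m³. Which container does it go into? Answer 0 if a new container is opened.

Next-Fit only looks at container 3, which has 5 m³ free.
2 m³ fits there.

3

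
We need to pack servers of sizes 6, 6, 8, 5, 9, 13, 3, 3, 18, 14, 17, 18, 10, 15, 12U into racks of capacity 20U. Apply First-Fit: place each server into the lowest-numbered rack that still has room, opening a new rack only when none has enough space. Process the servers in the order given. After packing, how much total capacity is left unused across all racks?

6U → rack 1 (remaining 14U)
6U → rack 1 (remaining 8U)
8U → rack 1 (remaining 0U)
5U → rack 2 (remaining 15U)
9U → rack 2 (remaining 6U)
13U → rack 3 (remaining 7U)
3U → rack 2 (remaining 3U)
3U → rack 2 (remaining 0U)
18U → rack 4 (remaining 2U)
14U → rack 5 (remaining 6U)
17U → rack 6 (remaining 3U)
18U → rack 7 (remaining 2U)
10U → rack 8 (remaining 10U)
15U → rack 9 (remaining 5U)
12U → rack 10 (remaining 8U)
10 racks × 20U = 200U; used 157U; unused 43U.

43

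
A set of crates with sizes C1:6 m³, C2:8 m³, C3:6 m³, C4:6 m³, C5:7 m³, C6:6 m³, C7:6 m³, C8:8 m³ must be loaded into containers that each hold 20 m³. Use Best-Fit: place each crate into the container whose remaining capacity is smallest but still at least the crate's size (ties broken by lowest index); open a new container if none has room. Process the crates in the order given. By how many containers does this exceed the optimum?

Best-Fit: [6,8,6] [6,7,6] [6,8] → 3 containers.
Total size 53 m³; any packing needs at least ⌈53/20⌉ = 3 containers.
So 3 is already optimal.

0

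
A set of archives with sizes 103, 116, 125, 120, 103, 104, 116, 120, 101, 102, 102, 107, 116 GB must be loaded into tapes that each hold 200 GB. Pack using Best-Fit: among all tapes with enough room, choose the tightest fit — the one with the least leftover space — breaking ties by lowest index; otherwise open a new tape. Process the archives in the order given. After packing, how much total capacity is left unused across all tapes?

103 GB → tape 1 (remaining 97 GB)
116 GB → tape 2 (remaining 84 GB)
125 GB → tape 3 (remaining 75 GB)
120 GB → tape 4 (remaining 80 GB)
103 GB → tape 5 (remaining 97 GB)
104 GB → tape 6 (remaining 96 GB)
116 GB → tape 7 (remaining 84 GB)
120 GB → tape 8 (remaining 80 GB)
101 GB → tape 9 (remaining 99 GB)
102 GB → tape 10 (remaining 98 GB)
102 GB → tape 11 (remaining 98 GB)
107 GB → tape 12 (remaining 93 GB)
116 GB → tape 13 (remaining 84 GB)
13 tapes × 200 GB = 2600 GB; used 1435 GB; unused 1165 GB.

1165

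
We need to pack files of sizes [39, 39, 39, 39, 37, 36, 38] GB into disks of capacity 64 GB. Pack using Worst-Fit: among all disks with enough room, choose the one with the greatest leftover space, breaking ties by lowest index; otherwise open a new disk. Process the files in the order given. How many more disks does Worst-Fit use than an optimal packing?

0

Worst-Fit: [39] [39] [39] [39] [37] [36] [38] → 7 disks.
7 files exceed 32 GB (half the capacity), and no two of those can share a disk, so at least 7 disks are needed.
So 7 is already optimal.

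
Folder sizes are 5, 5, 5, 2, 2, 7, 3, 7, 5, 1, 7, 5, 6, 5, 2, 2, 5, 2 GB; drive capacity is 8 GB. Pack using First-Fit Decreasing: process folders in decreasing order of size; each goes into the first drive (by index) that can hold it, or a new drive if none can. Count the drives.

11

Sorted descending: 7, 7, 7, 6, 5, 5, 5, 5, 5, 5, 5, 3, 2, 2, 2, 2, 2, 1.
7 GB → drive 1 (remaining 1 GB)
7 GB → drive 2 (remaining 1 GB)
7 GB → drive 3 (remaining 1 GB)
6 GB → drive 4 (remaining 2 GB)
5 GB → drive 5 (remaining 3 GB)
5 GB → drive 6 (remaining 3 GB)
5 GB → drive 7 (remaining 3 GB)
5 GB → drive 8 (remaining 3 GB)
5 GB → drive 9 (remaining 3 GB)
5 GB → drive 10 (remaining 3 GB)
5 GB → drive 11 (remaining 3 GB)
3 GB → drive 5 (remaining 0 GB)
2 GB → drive 4 (remaining 0 GB)
2 GB → drive 6 (remaining 1 GB)
2 GB → drive 7 (remaining 1 GB)
2 GB → drive 8 (remaining 1 GB)
2 GB → drive 9 (remaining 1 GB)
1 GB → drive 1 (remaining 0 GB)
Final drives: [7,1] [7] [7] [6,2] [5,3] [5,2] [5,2] [5,2] [5,2] [5] [5].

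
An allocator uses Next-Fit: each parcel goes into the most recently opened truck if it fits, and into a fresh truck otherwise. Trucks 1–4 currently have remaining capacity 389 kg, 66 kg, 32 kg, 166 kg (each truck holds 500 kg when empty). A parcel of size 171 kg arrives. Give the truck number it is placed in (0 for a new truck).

0

Next-Fit only looks at truck 4, which has 166 kg free.
171 kg does not fit, so a new truck is opened.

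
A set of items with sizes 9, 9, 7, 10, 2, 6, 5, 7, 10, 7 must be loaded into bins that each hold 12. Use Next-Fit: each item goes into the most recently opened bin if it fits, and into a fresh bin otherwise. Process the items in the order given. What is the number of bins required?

Put 9 in bin 1; 3 remain.
Put 9 in bin 2; 3 remain.
Put 7 in bin 3; 5 remain.
Put 10 in bin 4; 2 remain.
Put 2 in bin 4; 0 remain.
Put 6 in bin 5; 6 remain.
Put 5 in bin 5; 1 remain.
Put 7 in bin 6; 5 remain.
Put 10 in bin 7; 2 remain.
Put 7 in bin 8; 5 remain.

8 bins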